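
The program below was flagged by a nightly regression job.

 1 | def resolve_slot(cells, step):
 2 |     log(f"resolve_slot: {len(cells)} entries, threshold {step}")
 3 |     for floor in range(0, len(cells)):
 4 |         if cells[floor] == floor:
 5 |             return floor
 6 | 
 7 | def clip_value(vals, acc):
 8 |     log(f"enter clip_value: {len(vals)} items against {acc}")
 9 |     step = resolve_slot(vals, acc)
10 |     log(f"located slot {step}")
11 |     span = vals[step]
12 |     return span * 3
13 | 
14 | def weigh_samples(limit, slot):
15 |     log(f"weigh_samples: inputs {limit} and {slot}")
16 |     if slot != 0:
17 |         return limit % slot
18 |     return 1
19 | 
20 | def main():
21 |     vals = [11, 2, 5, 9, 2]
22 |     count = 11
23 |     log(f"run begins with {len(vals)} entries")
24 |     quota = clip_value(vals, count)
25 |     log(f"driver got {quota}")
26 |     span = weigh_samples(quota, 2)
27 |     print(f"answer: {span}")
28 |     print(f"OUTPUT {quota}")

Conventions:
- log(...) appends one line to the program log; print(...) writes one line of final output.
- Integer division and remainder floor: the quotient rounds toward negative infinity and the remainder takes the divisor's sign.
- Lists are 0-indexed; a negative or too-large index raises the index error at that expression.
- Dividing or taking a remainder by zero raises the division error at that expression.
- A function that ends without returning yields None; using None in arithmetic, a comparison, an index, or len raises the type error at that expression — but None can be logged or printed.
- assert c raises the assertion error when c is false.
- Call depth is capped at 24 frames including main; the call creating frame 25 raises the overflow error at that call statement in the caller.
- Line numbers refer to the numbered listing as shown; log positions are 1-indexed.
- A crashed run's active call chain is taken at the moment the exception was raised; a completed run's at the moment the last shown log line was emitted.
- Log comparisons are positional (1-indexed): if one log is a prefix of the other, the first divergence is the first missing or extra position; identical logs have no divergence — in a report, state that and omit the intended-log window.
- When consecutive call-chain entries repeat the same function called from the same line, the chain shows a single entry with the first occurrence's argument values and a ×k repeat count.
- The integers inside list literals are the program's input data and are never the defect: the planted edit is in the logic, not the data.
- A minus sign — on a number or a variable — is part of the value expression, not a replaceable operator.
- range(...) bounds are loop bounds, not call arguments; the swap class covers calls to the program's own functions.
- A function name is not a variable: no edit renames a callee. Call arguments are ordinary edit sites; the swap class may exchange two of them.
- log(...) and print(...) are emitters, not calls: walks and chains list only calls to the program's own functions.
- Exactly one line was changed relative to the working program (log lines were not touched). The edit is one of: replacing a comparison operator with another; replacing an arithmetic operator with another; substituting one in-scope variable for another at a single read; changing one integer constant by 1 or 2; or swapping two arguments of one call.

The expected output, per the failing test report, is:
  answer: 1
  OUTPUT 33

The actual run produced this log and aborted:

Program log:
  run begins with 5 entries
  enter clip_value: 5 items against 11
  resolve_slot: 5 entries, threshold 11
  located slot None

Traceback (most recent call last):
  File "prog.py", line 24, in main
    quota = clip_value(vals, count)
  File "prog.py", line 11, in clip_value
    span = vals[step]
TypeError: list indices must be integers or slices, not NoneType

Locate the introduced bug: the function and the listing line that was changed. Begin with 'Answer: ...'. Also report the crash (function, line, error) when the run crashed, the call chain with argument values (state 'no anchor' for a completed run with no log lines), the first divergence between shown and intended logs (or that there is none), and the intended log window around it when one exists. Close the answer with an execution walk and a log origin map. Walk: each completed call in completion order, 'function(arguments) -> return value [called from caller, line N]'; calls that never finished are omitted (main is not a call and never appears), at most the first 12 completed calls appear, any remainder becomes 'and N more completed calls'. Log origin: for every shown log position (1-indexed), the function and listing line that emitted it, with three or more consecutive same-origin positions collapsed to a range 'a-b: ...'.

Answer: the defect is in resolve_slot at line 4.
The tell: Log line 4 is where behavior first shows: 'located slot None' appears instead of 'located slot 0'.
Crash: clip_value, line 11, TypeError.
Call chain: main -> clip_value([11, 2, 5, 9, 2], 11) (called at line 24).
First divergence: at position 4 the run shows 'located slot None' where the working version logs 'located slot 0'.
Intended log window:
  2: enter clip_value: 5 items against 11
  3: resolve_slot: 5 entries, threshold 11
  4: located slot 0
  5: driver got 33
Execution walk:
  resolve_slot([11, 2, 5, 9, 2], 11) -> None  [called from clip_value, line 9]
Origin of each log line:
  1: logged in main at line 23
  2: logged in clip_value at line 8
  3: logged in resolve_slot at line 2
  4: logged in clip_value at line 10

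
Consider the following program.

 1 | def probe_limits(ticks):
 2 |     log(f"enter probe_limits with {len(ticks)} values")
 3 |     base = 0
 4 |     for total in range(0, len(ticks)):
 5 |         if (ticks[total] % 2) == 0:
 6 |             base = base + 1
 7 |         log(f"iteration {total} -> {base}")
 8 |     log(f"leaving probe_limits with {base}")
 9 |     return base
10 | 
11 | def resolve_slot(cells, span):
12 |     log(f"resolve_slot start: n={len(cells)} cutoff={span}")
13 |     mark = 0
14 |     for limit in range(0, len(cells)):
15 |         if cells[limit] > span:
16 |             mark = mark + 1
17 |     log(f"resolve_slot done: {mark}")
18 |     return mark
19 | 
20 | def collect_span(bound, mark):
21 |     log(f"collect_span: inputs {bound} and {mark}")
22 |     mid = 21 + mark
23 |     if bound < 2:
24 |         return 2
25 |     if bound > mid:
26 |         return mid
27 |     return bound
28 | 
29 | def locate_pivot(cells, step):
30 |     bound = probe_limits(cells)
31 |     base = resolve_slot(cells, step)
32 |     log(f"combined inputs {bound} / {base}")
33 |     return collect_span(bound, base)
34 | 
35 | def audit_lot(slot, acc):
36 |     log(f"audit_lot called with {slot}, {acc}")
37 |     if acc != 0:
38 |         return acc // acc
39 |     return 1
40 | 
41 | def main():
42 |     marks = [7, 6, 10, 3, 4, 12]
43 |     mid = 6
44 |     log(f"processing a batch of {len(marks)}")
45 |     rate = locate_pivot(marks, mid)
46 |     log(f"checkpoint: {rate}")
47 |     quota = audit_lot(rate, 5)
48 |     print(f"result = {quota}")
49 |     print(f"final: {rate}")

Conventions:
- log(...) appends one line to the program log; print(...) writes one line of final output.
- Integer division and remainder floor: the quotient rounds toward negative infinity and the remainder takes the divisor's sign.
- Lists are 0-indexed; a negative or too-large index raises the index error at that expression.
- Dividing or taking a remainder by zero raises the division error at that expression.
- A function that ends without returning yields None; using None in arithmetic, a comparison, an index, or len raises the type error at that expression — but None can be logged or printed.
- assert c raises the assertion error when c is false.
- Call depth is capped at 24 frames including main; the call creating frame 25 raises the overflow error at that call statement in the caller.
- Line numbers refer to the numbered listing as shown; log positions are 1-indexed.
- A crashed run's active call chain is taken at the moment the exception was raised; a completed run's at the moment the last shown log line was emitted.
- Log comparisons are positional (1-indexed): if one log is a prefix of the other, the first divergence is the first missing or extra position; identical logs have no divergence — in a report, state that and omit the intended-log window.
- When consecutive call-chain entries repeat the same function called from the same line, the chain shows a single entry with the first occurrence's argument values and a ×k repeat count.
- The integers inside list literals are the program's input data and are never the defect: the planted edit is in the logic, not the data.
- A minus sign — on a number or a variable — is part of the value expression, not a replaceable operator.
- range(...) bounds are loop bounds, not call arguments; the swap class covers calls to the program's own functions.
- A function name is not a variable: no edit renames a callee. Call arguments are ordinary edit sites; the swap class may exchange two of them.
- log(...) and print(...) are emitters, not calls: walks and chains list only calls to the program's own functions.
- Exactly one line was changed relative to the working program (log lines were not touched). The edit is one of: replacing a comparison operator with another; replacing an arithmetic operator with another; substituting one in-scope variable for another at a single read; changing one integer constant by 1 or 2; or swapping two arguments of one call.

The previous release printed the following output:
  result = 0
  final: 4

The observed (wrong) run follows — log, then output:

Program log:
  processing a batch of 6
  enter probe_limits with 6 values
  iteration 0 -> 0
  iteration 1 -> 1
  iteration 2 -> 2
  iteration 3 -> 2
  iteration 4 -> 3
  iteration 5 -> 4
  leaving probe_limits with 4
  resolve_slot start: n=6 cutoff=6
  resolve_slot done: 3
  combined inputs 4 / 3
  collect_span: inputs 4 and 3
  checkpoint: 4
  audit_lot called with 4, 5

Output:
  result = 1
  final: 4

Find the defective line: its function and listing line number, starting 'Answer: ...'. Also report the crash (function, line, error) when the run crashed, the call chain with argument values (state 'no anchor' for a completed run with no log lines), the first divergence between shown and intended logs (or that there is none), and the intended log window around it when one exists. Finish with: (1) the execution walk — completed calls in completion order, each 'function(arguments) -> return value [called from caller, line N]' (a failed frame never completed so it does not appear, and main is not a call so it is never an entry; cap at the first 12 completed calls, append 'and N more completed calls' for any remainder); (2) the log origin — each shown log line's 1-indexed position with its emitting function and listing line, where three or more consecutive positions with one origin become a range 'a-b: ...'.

Answer: the defect is in audit_lot at line 38.
Key fact: Nothing in the log betrays the bug — only the output does.
Call chain: main -> audit_lot(4, 5) (called at line 47).
First divergence: there is none — every log position agrees.
Execution walk:
  probe_limits([7, 6, 10, 3, 4, 12]) -> 4  [called from locate_pivot, line 30]
  resolve_slot([7, 6, 10, 3, 4, 12], 6) -> 3  [called from locate_pivot, line 31]
  collect_span(4, 3) -> 4  [called from locate_pivot, line 33]
  locate_pivot([7, 6, 10, 3, 4, 12], 6) -> 4  [called from main, line 45]
  audit_lot(4, 5) -> 1  [called from main, line 47]
Log origin:
  1: emitted by main (line 44)
  2: emitted by probe_limits (line 2)
  3-8: emitted by probe_limits (line 7)
  9: emitted by probe_limits (line 8)
  10: emitted by resolve_slot (line 12)
  11: emitted by resolve_slot (line 17)
  12: emitted by locate_pivot (line 32)
  13: emitted by collect_span (line 21)
  14: emitted by main (line 46)
  15: emitted by audit_lot (line 36)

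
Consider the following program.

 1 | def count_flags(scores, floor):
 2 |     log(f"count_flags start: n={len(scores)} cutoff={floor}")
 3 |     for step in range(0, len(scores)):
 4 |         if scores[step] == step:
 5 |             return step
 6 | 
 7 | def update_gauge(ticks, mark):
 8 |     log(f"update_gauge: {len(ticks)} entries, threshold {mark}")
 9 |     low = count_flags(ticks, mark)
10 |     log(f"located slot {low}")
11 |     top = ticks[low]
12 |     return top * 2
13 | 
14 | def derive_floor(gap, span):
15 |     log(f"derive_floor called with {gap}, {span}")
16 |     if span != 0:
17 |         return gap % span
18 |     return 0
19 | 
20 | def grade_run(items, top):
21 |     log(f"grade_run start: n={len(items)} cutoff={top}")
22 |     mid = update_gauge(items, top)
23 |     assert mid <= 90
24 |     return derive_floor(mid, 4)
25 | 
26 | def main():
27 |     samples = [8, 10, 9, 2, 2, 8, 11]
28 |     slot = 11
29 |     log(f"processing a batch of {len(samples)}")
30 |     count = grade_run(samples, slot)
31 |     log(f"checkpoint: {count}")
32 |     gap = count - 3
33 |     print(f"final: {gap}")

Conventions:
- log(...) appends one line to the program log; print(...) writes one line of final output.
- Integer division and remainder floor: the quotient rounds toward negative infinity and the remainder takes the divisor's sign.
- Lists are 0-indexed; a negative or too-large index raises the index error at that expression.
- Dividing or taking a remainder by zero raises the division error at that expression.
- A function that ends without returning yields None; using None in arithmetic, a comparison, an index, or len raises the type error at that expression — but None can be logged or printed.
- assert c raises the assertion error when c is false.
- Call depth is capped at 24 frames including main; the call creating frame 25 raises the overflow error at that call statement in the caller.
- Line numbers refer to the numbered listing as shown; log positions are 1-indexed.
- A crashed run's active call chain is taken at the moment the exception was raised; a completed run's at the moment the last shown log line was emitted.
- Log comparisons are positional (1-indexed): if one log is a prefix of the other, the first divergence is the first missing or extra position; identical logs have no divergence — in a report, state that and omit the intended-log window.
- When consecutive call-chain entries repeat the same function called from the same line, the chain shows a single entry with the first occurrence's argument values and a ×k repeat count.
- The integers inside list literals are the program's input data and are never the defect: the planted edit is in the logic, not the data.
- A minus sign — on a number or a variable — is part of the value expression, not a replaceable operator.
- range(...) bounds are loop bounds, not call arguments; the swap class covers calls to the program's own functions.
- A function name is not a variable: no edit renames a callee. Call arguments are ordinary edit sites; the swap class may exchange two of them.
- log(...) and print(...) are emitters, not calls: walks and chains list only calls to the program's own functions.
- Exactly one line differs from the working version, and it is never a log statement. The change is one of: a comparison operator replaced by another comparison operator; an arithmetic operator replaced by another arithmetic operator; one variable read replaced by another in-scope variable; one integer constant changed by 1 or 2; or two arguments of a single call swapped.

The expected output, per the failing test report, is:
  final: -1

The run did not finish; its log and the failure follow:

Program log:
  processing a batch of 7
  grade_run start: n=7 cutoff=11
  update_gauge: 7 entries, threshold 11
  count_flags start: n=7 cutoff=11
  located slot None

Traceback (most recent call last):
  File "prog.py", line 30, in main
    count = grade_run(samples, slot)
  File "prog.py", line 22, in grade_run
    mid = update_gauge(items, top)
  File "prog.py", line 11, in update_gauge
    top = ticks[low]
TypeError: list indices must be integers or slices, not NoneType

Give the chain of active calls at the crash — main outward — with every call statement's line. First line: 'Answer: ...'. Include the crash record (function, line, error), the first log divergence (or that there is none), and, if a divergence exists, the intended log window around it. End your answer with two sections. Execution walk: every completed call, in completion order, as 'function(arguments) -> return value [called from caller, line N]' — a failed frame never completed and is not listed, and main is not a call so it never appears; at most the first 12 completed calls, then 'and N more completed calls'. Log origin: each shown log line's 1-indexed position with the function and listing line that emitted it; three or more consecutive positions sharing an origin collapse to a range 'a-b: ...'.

Answer: main -> grade_run (called at line 30) -> update_gauge (called at line 22).
The tell: The earliest visible damage is log position 5 — 'located slot None' rather than the intended 'located slot 6'.
Crash: update_gauge, line 11, TypeError.
First divergence: position 5; shown 'located slot None' vs intended 'located slot 6'.
Intended log window:
  3: update_gauge: 7 entries, threshold 11
  4: count_flags start: n=7 cutoff=11
  5: located slot 6
  6: derive_floor called with 22, 4
Execution walk:
  count_flags([8, 10, 9, 2, 2, 8, 11], 11) -> None  [called from update_gauge, line 9]
Log origins:
  1: logged in main at line 29
  2: logged in grade_run at line 21
  3: logged in update_gauge at line 8
  4: logged in count_flags at line 2
  5: logged in update_gauge at line 10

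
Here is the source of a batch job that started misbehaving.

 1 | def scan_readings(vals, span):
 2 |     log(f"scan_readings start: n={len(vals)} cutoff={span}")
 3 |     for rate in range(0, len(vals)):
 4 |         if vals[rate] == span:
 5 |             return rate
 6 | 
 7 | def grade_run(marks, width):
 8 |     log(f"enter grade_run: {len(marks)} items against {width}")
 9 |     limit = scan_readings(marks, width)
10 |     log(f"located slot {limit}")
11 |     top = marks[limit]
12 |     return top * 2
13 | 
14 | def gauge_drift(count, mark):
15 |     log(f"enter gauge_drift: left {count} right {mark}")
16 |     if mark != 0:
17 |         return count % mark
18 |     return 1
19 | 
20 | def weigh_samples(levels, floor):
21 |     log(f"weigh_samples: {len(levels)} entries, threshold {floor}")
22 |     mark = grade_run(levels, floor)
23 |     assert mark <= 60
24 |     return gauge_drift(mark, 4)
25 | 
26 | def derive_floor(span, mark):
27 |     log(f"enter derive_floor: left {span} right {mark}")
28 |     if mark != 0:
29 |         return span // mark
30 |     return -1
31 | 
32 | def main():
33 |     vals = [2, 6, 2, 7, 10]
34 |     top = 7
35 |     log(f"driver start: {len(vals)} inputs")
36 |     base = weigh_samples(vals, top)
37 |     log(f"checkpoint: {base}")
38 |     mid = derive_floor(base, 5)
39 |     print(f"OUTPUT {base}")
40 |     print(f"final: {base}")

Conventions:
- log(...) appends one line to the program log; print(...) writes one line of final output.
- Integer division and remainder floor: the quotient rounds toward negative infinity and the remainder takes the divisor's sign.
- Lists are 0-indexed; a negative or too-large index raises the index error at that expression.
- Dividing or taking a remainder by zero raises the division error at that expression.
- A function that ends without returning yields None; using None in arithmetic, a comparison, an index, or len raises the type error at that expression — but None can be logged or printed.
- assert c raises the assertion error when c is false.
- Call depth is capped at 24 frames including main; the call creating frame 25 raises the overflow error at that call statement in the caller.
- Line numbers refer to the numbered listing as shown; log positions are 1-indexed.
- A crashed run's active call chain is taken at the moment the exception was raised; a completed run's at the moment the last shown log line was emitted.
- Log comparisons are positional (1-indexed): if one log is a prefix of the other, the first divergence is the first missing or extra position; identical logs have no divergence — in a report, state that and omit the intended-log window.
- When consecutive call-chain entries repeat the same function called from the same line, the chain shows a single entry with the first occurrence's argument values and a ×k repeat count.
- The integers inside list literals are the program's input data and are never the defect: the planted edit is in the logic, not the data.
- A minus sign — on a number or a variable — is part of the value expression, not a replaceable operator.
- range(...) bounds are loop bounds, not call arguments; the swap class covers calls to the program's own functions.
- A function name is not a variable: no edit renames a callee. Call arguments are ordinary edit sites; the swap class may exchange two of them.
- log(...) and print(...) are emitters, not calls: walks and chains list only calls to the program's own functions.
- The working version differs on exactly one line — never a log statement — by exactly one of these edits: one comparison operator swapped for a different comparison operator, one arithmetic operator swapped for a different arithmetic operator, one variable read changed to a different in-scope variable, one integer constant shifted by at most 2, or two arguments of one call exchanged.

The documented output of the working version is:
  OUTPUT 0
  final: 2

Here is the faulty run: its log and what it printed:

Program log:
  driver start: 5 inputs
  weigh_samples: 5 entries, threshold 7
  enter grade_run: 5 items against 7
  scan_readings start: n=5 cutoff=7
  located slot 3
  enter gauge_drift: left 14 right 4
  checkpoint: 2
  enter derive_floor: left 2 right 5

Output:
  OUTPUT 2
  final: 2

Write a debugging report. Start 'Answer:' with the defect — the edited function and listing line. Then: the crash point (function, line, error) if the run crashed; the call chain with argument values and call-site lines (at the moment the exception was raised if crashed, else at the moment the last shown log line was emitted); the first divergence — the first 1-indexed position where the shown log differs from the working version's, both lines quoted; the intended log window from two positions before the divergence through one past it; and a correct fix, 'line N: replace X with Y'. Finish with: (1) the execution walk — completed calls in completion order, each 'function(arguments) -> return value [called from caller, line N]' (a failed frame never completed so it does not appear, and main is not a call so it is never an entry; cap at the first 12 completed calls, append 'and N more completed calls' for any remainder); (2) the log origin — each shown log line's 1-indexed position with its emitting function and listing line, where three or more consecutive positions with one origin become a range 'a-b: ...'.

Answer: the defect is in main at line 39.
Key observation: The two runs log identically and part ways only at the printed values.
Call chain: main -> derive_floor(2, 5) (called at line 38).
First divergence: none — the logs agree in full.
Execution walk:
  scan_readings([2, 6, 2, 7, 10], 7) -> 3  [called from grade_run, line 9]
  grade_run([2, 6, 2, 7, 10], 7) -> 14  [called from weigh_samples, line 22]
  gauge_drift(14, 4) -> 2  [called from weigh_samples, line 24]
  weigh_samples([2, 6, 2, 7, 10], 7) -> 2  [called from main, line 36]
  derive_floor(2, 5) -> 0  [called from main, line 38]
Log line origins:
  1 — main, line 35
  2 — weigh_samples, line 21
  3 — grade_run, line 8
  4 — scan_readings, line 2
  5 — grade_run, line 10
  6 — gauge_drift, line 15
  7 — main, line 37
  8 — derive_floor, line 27
A correct fix: line 39: replace `base` with `mid`.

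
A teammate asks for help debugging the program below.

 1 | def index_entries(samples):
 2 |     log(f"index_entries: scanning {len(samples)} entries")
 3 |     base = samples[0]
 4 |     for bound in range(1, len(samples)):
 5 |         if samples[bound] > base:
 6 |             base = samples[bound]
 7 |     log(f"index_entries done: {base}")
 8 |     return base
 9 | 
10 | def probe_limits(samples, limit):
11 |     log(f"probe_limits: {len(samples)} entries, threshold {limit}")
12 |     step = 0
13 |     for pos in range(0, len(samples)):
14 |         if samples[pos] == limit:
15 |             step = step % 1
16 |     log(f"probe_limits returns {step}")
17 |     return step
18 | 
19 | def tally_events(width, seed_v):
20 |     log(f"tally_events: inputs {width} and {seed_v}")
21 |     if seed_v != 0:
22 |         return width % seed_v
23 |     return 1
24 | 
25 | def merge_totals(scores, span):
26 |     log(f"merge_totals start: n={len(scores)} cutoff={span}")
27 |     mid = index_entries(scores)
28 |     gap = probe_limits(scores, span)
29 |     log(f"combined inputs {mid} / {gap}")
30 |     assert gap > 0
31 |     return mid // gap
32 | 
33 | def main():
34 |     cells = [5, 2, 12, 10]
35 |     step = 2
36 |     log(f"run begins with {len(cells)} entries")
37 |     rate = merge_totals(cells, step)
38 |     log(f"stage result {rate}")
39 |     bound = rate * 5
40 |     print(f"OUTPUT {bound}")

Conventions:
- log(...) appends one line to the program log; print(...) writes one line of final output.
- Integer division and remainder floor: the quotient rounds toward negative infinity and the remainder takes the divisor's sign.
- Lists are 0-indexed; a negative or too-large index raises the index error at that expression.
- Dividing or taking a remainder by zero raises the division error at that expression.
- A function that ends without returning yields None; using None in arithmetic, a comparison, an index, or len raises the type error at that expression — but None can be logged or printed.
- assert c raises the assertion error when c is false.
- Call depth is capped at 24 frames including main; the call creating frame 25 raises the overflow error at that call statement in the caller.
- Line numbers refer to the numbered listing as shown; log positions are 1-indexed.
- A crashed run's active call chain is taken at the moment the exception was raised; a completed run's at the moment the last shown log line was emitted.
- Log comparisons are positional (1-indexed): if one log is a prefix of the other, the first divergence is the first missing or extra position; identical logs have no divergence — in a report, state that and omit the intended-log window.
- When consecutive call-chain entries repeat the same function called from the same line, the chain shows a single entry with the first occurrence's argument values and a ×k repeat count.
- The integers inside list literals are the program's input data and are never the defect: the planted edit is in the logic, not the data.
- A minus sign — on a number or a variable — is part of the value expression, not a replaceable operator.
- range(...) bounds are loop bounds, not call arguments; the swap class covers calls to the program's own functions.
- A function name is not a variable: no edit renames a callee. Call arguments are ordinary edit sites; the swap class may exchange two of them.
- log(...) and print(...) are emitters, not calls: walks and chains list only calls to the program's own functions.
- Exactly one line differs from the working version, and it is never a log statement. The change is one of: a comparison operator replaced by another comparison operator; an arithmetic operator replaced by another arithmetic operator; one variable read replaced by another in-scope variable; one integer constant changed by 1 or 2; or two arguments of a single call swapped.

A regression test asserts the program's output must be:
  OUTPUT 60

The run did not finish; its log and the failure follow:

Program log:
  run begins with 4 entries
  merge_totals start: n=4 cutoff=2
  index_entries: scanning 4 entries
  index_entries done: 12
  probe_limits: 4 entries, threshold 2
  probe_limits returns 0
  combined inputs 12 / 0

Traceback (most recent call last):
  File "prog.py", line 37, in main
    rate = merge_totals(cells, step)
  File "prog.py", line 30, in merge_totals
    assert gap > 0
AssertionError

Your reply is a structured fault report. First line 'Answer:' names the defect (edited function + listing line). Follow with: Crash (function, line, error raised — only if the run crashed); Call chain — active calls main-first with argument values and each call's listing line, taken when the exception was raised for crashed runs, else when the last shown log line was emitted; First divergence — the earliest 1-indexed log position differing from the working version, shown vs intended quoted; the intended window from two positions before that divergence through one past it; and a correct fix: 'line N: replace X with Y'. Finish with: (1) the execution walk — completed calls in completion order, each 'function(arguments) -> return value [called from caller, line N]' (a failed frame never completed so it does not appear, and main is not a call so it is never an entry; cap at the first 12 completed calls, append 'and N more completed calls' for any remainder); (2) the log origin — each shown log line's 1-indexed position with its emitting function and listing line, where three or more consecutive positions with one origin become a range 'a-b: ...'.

Answer: the defect is in probe_limits at line 15.
Key fact: At log position 6 the runs split — shown 'probe_limits returns 0', but the working version logs 'probe_limits returns 1'.
Crash: merge_totals, line 30, AssertionError.
Call chain: main -> merge_totals([5, 2, 12, 10], 2) (called at line 37).
First divergence: position 6 — shown 'probe_limits returns 0', intended 'probe_limits returns 1'.
Intended log window:
  4: index_entries done: 12
  5: probe_limits: 4 entries, threshold 2
  6: probe_limits returns 1
  7: combined inputs 12 / 1
Execution walk:
  index_entries([5, 2, 12, 10]) -> 12  [called from merge_totals, line 27]
  probe_limits([5, 2, 12, 10], 2) -> 0  [called from merge_totals, line 28]
Origin of each log line:
  1: from main, line 36
  2: from merge_totals, line 26
  3: from index_entries, line 2
  4: from index_entries, line 7
  5: from probe_limits, line 11
  6: from probe_limits, line 16
  7: from merge_totals, line 29
A correct fix: line 15: replace `%` with `+`.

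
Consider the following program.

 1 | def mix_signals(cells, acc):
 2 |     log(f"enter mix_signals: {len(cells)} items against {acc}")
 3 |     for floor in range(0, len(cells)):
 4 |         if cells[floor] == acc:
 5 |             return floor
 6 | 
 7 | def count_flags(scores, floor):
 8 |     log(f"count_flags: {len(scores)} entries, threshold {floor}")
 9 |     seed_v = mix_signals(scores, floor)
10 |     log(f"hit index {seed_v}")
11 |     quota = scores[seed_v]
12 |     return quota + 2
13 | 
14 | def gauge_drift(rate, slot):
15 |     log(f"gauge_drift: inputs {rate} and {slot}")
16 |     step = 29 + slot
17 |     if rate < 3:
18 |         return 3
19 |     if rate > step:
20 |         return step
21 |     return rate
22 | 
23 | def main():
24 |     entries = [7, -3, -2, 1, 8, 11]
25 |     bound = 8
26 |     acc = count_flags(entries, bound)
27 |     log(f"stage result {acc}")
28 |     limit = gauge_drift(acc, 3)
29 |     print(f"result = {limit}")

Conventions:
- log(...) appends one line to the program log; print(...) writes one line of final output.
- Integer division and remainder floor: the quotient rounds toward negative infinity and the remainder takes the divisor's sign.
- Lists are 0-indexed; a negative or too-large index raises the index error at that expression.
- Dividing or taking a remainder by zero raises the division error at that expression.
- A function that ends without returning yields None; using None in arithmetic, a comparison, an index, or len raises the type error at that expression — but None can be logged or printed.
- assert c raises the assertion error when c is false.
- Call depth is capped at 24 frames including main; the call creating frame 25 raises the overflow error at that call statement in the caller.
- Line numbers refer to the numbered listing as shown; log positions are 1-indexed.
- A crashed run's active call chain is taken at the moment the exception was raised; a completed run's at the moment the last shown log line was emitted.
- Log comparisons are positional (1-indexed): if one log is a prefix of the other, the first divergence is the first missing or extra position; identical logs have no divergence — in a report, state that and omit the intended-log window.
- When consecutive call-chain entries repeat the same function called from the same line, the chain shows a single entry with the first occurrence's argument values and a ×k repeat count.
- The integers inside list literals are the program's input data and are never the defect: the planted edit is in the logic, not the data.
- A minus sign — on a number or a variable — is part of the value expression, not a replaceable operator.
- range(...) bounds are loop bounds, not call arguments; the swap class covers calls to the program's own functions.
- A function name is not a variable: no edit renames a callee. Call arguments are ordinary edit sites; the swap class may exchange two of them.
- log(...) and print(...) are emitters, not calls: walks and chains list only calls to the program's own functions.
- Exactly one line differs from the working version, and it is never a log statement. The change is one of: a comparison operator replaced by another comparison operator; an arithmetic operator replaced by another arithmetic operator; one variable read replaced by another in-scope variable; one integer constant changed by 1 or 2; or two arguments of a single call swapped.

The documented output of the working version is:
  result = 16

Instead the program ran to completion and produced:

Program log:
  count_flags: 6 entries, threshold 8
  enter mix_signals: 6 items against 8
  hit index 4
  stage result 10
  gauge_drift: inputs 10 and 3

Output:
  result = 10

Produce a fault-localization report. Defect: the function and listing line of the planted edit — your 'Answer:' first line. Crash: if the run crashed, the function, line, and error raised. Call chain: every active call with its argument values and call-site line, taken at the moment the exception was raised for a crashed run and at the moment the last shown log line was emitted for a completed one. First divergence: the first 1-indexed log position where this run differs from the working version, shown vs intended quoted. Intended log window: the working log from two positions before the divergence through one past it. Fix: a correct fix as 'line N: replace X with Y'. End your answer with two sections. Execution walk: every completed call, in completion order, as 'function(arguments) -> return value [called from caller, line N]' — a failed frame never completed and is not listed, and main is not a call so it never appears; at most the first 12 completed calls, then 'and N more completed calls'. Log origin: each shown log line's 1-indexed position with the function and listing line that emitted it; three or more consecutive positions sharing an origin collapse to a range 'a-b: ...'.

Answer: the defect is in count_flags at line 12.
Key fact: Log line 4 is where behavior first shows: 'stage result 10' appears instead of 'stage result 16'.
Call chain: main -> gauge_drift(10, 3) (called at line 28).
First divergence: at position 4 the run shows 'stage result 10' where the working version logs 'stage result 16'.
Intended log window:
  2: enter mix_signals: 6 items against 8
  3: hit index 4
  4: stage result 16
  5: gauge_drift: inputs 16 and 3
Execution walk:
  mix_signals([7, -3, -2, 1, 8, 11], 8) -> 4  [called from count_flags, line 9]
  count_flags([7, -3, -2, 1, 8, 11], 8) -> 10  [called from main, line 26]
  gauge_drift(10, 3) -> 10  [called from main, line 28]
Log origin:
  1: from count_flags, line 8
  2: from mix_signals, line 2
  3: from count_flags, line 10
  4: from main, line 27
  5: from gauge_drift, line 15
A correct fix: line 12: replace `+` with `*`.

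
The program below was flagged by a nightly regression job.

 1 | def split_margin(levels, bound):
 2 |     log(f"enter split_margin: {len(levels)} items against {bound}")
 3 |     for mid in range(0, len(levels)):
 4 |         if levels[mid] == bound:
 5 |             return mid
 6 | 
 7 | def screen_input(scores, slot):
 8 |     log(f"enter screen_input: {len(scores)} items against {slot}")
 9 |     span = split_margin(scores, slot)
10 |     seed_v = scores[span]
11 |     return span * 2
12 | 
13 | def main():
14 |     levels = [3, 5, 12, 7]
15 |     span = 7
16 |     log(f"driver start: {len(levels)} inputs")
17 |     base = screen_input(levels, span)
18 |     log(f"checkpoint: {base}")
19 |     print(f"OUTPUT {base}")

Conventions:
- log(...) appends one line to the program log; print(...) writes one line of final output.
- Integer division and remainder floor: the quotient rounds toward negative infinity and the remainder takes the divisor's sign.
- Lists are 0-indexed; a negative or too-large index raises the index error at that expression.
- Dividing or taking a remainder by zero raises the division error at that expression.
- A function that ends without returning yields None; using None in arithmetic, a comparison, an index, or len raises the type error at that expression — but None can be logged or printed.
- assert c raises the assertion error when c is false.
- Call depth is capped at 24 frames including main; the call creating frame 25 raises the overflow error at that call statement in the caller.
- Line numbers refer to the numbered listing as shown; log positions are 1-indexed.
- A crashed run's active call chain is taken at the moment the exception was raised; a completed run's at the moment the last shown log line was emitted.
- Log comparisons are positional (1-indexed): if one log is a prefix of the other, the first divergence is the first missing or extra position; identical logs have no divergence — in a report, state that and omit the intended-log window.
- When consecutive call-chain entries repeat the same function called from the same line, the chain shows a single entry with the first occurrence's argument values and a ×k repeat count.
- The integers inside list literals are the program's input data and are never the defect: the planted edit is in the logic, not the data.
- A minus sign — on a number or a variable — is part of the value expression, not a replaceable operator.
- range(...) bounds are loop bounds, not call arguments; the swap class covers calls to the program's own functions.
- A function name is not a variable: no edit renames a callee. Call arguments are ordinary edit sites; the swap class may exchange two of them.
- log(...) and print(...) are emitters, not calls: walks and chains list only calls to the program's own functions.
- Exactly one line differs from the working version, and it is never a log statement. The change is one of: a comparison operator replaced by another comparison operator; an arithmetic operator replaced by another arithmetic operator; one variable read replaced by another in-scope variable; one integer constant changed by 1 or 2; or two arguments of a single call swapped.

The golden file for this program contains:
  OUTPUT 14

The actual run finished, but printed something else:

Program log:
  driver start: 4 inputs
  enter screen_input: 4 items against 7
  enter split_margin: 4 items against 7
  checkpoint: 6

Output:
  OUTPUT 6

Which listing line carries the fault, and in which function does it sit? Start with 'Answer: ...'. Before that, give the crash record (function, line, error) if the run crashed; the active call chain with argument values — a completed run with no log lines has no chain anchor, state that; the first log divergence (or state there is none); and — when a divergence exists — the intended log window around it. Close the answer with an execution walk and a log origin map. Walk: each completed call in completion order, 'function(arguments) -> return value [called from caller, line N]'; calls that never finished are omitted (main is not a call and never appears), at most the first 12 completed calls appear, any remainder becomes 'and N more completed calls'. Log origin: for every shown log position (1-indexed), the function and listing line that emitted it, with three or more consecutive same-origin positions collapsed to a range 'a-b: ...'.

Answer: the defect is in screen_input at line 11.
Key observation: The earliest visible damage is log position 4 — 'checkpoint: 6' rather than the intended 'checkpoint: 14'.
Call chain: main.
First divergence: position 4 — the shown line 'checkpoint: 6' should read 'checkpoint: 14'.
Intended log window:
  2: enter screen_input: 4 items against 7
  3: enter split_margin: 4 items against 7
  4: checkpoint: 14
Execution walk:
  split_margin([3, 5, 12, 7], 7) -> 3  [called from screen_input, line 9]
  screen_input([3, 5, 12, 7], 7) -> 6  [called from main, line 17]
Origin of each log line:
  1: emitted by main (line 16)
  2: emitted by screen_input (line 8)
  3: emitted by split_margin (line 2)
  4: emitted by main (line 18)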